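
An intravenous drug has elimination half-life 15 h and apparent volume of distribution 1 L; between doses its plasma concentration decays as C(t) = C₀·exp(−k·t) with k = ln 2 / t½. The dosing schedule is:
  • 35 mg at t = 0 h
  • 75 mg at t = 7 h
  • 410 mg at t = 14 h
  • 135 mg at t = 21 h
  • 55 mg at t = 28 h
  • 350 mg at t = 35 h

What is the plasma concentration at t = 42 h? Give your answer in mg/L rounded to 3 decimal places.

k = ln 2 / 15 = 0.04621 per h
Dose 1 (35 mg at t=0 h): 35·exp(−0.04621·42) = 5.026 mg/L
Dose 2 (75 mg at t=7 h): 75·exp(−0.04621·35) = 14.882 mg/L
Dose 3 (410 mg at t=14 h): 410·exp(−0.04621·28) = 112.425 mg/L
Dose 4 (135 mg at t=21 h): 135·exp(−0.04621·21) = 51.155 mg/L
Dose 5 (55 mg at t=28 h): 55·exp(−0.04621·14) = 28.801 mg/L
Dose 6 (350 mg at t=35 h): 350·exp(−0.04621·7) = 253.272 mg/L
C(42) = 5.026 + 14.882 + 112.425 + 51.155 + 28.801 + 253.272 = 465.560 mg/L

465.560 mg/L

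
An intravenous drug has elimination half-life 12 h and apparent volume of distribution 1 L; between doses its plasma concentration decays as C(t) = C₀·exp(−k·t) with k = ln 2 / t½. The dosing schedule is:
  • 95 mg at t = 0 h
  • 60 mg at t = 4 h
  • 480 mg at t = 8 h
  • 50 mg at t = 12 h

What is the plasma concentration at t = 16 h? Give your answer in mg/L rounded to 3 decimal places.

k = ln 2 / 12 = 0.05776 per h
Dose 1 (95 mg at t=0 h): 95·exp(−0.05776·16) = 37.701 mg/L
Dose 2 (60 mg at t=4 h): 60·exp(−0.05776·12) = 30.000 mg/L
Dose 3 (480 mg at t=8 h): 480·exp(−0.05776·8) = 302.381 mg/L
Dose 4 (50 mg at t=12 h): 50·exp(−0.05776·4) = 39.685 mg/L
C(16) = 37.701 + 30.000 + 302.381 + 39.685 = 409.767 mg/L

409.767 mg/L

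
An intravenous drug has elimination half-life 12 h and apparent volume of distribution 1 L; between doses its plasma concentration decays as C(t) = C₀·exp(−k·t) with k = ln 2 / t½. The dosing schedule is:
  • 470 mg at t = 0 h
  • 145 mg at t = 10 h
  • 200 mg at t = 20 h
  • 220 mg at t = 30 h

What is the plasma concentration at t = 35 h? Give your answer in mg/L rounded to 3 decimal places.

k = ln 2 / 12 = 0.05776 per h
Dose 1 (470 mg at t=0 h): 470·exp(−0.05776·35) = 62.243 mg/L
Dose 2 (145 mg at t=10 h): 145·exp(−0.05776·25) = 34.215 mg/L
Dose 3 (200 mg at t=20 h): 200·exp(−0.05776·15) = 84.090 mg/L
Dose 4 (220 mg at t=30 h): 220·exp(−0.05776·5) = 164.814 mg/L
C(35) = 62.243 + 34.215 + 84.090 + 164.814 = 345.362 mg/L

345.362 mg/L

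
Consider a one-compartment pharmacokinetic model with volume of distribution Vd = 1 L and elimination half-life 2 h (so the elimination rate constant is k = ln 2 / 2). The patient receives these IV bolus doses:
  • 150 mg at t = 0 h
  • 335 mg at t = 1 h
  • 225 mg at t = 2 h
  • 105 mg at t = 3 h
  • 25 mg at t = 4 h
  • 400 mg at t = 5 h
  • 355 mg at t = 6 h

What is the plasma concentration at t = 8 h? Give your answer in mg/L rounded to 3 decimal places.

410.843 mg/L

k = ln 2 / 2 = 0.34657 per h
Dose 1 (150 mg at t=0 h): 150·exp(−0.34657·8) = 9.375 mg/L
Dose 2 (335 mg at t=1 h): 335·exp(−0.34657·7) = 29.610 mg/L
Dose 3 (225 mg at t=2 h): 225·exp(−0.34657·6) = 28.125 mg/L
Dose 4 (105 mg at t=3 h): 105·exp(−0.34657·5) = 18.562 mg/L
Dose 5 (25 mg at t=4 h): 25·exp(−0.34657·4) = 6.250 mg/L
Dose 6 (400 mg at t=5 h): 400·exp(−0.34657·3) = 141.421 mg/L
Dose 7 (355 mg at t=6 h): 355·exp(−0.34657·2) = 177.500 mg/L
C(8) = 9.375 + 29.610 + 28.125 + 18.562 + 6.250 + 141.421 + 177.500 = 410.843 mg/L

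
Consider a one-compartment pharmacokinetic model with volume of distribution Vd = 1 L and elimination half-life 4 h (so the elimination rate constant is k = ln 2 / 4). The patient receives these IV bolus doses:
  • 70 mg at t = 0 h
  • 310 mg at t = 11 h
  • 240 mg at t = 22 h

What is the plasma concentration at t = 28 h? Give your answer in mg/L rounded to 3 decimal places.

k = ln 2 / 4 = 0.17329 per h
Dose 1 (70 mg at t=0 h): 70·exp(−0.17329·28) = 0.547 mg/L
Dose 2 (310 mg at t=11 h): 310·exp(−0.17329·17) = 16.292 mg/L
Dose 3 (240 mg at t=22 h): 240·exp(−0.17329·6) = 84.853 mg/L
C(28) = 0.547 + 16.292 + 84.853 = 101.692 mg/L

101.692 mg/L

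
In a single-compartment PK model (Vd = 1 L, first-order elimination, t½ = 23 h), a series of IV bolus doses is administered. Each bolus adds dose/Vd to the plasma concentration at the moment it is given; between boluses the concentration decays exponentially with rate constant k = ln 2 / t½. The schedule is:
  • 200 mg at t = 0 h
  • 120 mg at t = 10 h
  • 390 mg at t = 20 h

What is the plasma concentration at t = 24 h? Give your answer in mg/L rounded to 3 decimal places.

k = ln 2 / 23 = 0.03014 per h
Dose 1 (200 mg at t=0 h): 200·exp(−0.03014·24) = 97.031 mg/L
Dose 2 (120 mg at t=10 h): 120·exp(−0.03014·14) = 78.695 mg/L
Dose 3 (390 mg at t=20 h): 390·exp(−0.03014·4) = 345.710 mg/L
C(24) = 97.031 + 78.695 + 345.710 = 521.436 mg/L

521.436 mg/L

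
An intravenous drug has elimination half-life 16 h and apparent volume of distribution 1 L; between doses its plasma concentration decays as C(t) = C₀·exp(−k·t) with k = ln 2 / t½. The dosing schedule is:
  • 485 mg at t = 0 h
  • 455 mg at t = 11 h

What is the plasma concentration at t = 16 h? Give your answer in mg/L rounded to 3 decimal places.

608.887 mg/L

k = ln 2 / 16 = 0.04332 per h
Dose 1 (485 mg at t=0 h): 485·exp(−0.04332·16) = 242.500 mg/L
Dose 2 (455 mg at t=11 h): 455·exp(−0.04332·5) = 366.387 mg/L
C(16) = 242.500 + 366.387 = 608.887 mg/L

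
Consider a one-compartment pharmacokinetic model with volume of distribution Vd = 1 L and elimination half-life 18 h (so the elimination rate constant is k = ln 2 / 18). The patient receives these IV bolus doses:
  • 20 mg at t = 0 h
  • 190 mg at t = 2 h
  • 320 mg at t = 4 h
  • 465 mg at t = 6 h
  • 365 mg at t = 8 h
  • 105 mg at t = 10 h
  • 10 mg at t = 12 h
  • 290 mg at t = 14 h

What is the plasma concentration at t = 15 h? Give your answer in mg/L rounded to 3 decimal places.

1318.023 mg/L

k = ln 2 / 18 = 0.03851 per h
Dose 1 (20 mg at t=0 h): 20·exp(−0.03851·15) = 11.225 mg/L
Dose 2 (190 mg at t=2 h): 190·exp(−0.03851·13) = 115.171 mg/L
Dose 3 (320 mg at t=4 h): 320·exp(−0.03851·11) = 209.502 mg/L
Dose 4 (465 mg at t=6 h): 465·exp(−0.03851·9) = 328.805 mg/L
Dose 5 (365 mg at t=8 h): 365·exp(−0.03851·7) = 278.757 mg/L
Dose 6 (105 mg at t=10 h): 105·exp(−0.03851·5) = 86.610 mg/L
Dose 7 (10 mg at t=12 h): 10·exp(−0.03851·3) = 8.909 mg/L
Dose 8 (290 mg at t=14 h): 290·exp(−0.03851·1) = 279.045 mg/L
C(15) = 11.225 + 115.171 + 209.502 + 328.805 + 278.757 + 86.610 + 8.909 + 279.045 = 1318.023 mg/L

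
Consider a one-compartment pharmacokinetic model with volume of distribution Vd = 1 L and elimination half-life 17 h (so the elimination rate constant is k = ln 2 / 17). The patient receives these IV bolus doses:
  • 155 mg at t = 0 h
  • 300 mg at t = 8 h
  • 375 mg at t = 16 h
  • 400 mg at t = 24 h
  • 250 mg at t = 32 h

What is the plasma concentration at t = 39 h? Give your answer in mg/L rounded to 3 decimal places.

668.091 mg/L

k = ln 2 / 17 = 0.04077 per h
Dose 1 (155 mg at t=0 h): 155·exp(−0.04077·39) = 31.603 mg/L
Dose 2 (300 mg at t=8 h): 300·exp(−0.04077·31) = 84.759 mg/L
Dose 3 (375 mg at t=16 h): 375·exp(−0.04077·23) = 146.810 mg/L
Dose 4 (400 mg at t=24 h): 400·exp(−0.04077·15) = 216.993 mg/L
Dose 5 (250 mg at t=32 h): 250·exp(−0.04077·7) = 187.926 mg/L
C(39) = 31.603 + 84.759 + 146.810 + 216.993 + 187.926 = 668.091 mg/L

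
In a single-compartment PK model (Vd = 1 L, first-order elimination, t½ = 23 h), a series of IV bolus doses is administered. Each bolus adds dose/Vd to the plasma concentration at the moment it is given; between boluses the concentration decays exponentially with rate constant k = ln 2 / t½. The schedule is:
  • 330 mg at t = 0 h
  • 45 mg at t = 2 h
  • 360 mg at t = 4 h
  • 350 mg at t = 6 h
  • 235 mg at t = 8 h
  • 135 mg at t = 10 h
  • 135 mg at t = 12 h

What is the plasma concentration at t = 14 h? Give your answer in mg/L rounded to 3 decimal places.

1232.002 mg/L

k = ln 2 / 23 = 0.03014 per h
Dose 1 (330 mg at t=0 h): 330·exp(−0.03014·14) = 216.410 mg/L
Dose 2 (45 mg at t=2 h): 45·exp(−0.03014·12) = 31.344 mg/L
Dose 3 (360 mg at t=4 h): 360·exp(−0.03014·10) = 266.330 mg/L
Dose 4 (350 mg at t=6 h): 350·exp(−0.03014·8) = 275.019 mg/L
Dose 5 (235 mg at t=8 h): 235·exp(−0.03014·6) = 196.127 mg/L
Dose 6 (135 mg at t=10 h): 135·exp(−0.03014·4) = 119.669 mg/L
Dose 7 (135 mg at t=12 h): 135·exp(−0.03014·2) = 127.103 mg/L
C(14) = 216.410 + 31.344 + 266.330 + 275.019 + 196.127 + 119.669 + 127.103 = 1232.002 mg/L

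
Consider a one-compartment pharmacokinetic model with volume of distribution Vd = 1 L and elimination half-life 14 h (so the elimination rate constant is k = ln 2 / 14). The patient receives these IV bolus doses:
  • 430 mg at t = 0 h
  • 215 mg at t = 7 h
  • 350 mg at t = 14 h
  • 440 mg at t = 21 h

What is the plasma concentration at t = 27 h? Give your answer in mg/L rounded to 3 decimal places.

703.630 mg/L

k = ln 2 / 14 = 0.04951 per h
Dose 1 (430 mg at t=0 h): 430·exp(−0.04951·27) = 112.956 mg/L
Dose 2 (215 mg at t=7 h): 215·exp(−0.04951·20) = 79.872 mg/L
Dose 3 (350 mg at t=14 h): 350·exp(−0.04951·13) = 183.882 mg/L
Dose 4 (440 mg at t=21 h): 440·exp(−0.04951·6) = 326.919 mg/L
C(27) = 112.956 + 79.872 + 183.882 + 326.919 = 703.630 mg/L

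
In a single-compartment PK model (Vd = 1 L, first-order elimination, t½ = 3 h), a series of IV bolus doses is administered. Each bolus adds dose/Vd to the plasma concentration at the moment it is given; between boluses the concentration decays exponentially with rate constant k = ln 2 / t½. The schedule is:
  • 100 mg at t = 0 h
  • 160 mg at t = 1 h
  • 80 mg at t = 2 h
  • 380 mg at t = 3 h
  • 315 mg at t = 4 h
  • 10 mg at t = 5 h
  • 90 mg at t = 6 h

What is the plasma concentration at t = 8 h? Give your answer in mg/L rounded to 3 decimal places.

373.894 mg/L

k = ln 2 / 3 = 0.23105 per h
Dose 1 (100 mg at t=0 h): 100·exp(−0.23105·8) = 15.749 mg/L
Dose 2 (160 mg at t=1 h): 160·exp(−0.23105·7) = 31.748 mg/L
Dose 3 (80 mg at t=2 h): 80·exp(−0.23105·6) = 20.000 mg/L
Dose 4 (380 mg at t=3 h): 380·exp(−0.23105·5) = 119.692 mg/L
Dose 5 (315 mg at t=4 h): 315·exp(−0.23105·4) = 125.008 mg/L
Dose 6 (10 mg at t=5 h): 10·exp(−0.23105·3) = 5.000 mg/L
Dose 7 (90 mg at t=6 h): 90·exp(−0.23105·2) = 56.696 mg/L
C(8) = 15.749 + 31.748 + 20.000 + 119.692 + 125.008 + 5.000 + 56.696 = 373.894 mg/L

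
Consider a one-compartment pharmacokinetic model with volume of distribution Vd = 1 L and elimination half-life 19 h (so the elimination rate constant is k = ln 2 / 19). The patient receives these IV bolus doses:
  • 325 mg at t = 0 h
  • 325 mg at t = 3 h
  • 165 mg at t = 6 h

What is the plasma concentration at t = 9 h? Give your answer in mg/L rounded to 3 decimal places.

k = ln 2 / 19 = 0.03648 per h
Dose 1 (325 mg at t=0 h): 325·exp(−0.03648·9) = 234.040 mg/L
Dose 2 (325 mg at t=3 h): 325·exp(−0.03648·6) = 261.109 mg/L
Dose 3 (165 mg at t=6 h): 165·exp(−0.03648·3) = 147.895 mg/L
C(9) = 234.040 + 261.109 + 147.895 = 643.044 mg/L

643.044 mg/L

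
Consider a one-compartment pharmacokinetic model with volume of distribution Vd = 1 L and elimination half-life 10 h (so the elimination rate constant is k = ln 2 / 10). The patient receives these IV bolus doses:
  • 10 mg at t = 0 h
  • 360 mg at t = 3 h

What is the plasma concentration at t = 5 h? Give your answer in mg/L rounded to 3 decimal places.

320.469 mg/L

k = ln 2 / 10 = 0.06931 per h
Dose 1 (10 mg at t=0 h): 10·exp(−0.06931·5) = 7.071 mg/L
Dose 2 (360 mg at t=3 h): 360·exp(−0.06931·2) = 313.398 mg/L
C(5) = 7.071 + 313.398 = 320.469 mg/L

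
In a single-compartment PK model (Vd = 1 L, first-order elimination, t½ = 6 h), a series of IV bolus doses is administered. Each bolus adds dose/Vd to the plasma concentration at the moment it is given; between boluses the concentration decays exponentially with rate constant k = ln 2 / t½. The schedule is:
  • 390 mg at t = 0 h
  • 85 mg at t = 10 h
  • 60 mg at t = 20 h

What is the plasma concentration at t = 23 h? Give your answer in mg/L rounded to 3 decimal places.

88.718 mg/L

k = ln 2 / 6 = 0.11552 per h
Dose 1 (390 mg at t=0 h): 390·exp(−0.11552·23) = 27.360 mg/L
Dose 2 (85 mg at t=10 h): 85·exp(−0.11552·13) = 18.932 mg/L
Dose 3 (60 mg at t=20 h): 60·exp(−0.11552·3) = 42.426 mg/L
C(23) = 27.360 + 18.932 + 42.426 = 88.718 mg/L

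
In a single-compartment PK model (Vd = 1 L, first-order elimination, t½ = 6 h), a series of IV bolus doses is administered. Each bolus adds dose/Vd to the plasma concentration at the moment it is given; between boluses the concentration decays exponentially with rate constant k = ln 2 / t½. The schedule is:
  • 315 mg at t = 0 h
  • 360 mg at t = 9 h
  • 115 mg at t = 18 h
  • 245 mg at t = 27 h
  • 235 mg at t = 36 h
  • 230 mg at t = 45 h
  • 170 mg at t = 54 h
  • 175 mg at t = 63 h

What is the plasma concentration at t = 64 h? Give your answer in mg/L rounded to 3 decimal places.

249.116 mg/L

k = ln 2 / 6 = 0.11552 per h
Dose 1 (315 mg at t=0 h): 315·exp(−0.11552·64) = 0.194 mg/L
Dose 2 (360 mg at t=9 h): 360·exp(−0.11552·55) = 0.626 mg/L
Dose 3 (115 mg at t=18 h): 115·exp(−0.11552·46) = 0.566 mg/L
Dose 4 (245 mg at t=27 h): 245·exp(−0.11552·37) = 3.410 mg/L
Dose 5 (235 mg at t=36 h): 235·exp(−0.11552·28) = 9.253 mg/L
Dose 6 (230 mg at t=45 h): 230·exp(−0.11552·19) = 25.613 mg/L
Dose 7 (170 mg at t=54 h): 170·exp(−0.11552·10) = 53.547 mg/L
Dose 8 (175 mg at t=63 h): 175·exp(−0.11552·1) = 155.907 mg/L
C(64) = 0.194 + 0.626 + 0.566 + 3.410 + 9.253 + 25.613 + 53.547 + 155.907 = 249.116 mg/L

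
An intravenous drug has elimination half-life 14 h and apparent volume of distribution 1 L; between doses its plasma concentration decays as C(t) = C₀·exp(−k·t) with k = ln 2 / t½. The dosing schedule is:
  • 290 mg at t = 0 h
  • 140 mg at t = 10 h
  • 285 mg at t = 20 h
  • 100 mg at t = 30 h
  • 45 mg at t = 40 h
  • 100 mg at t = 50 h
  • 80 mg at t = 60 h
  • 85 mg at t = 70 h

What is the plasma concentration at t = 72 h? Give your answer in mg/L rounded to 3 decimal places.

212.949 mg/L

k = ln 2 / 14 = 0.04951 per h
Dose 1 (290 mg at t=0 h): 290·exp(−0.04951·72) = 8.208 mg/L
Dose 2 (140 mg at t=10 h): 140·exp(−0.04951·62) = 6.501 mg/L
Dose 3 (285 mg at t=20 h): 285·exp(−0.04951·52) = 21.714 mg/L
Dose 4 (100 mg at t=30 h): 100·exp(−0.04951·42) = 12.500 mg/L
Dose 5 (45 mg at t=40 h): 45·exp(−0.04951·32) = 9.229 mg/L
Dose 6 (100 mg at t=50 h): 100·exp(−0.04951·22) = 33.648 mg/L
Dose 7 (80 mg at t=60 h): 80·exp(−0.04951·12) = 44.164 mg/L
Dose 8 (85 mg at t=70 h): 85·exp(−0.04951·2) = 76.987 mg/L
C(72) = 8.208 + 6.501 + 21.714 + 12.500 + 9.229 + 33.648 + 44.164 + 76.987 = 212.949 mg/L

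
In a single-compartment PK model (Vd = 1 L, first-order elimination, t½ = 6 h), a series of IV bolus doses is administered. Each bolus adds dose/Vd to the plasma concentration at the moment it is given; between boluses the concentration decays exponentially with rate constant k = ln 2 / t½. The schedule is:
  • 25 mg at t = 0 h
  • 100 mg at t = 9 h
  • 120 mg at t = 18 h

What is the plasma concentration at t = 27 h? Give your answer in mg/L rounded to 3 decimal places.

56.031 mg/L

k = ln 2 / 6 = 0.11552 per h
Dose 1 (25 mg at t=0 h): 25·exp(−0.11552·27) = 1.105 mg/L
Dose 2 (100 mg at t=9 h): 100·exp(−0.11552·18) = 12.500 mg/L
Dose 3 (120 mg at t=18 h): 120·exp(−0.11552·9) = 42.426 mg/L
C(27) = 1.105 + 12.500 + 42.426 = 56.031 mg/L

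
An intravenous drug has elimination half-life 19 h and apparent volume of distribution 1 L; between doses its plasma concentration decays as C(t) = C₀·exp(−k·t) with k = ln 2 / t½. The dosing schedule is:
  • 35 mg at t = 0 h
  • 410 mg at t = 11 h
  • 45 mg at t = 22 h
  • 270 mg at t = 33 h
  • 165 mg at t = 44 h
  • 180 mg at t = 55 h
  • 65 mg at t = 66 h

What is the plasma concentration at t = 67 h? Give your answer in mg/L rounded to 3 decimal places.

k = ln 2 / 19 = 0.03648 per h
Dose 1 (35 mg at t=0 h): 35·exp(−0.03648·67) = 3.038 mg/L
Dose 2 (410 mg at t=11 h): 410·exp(−0.03648·56) = 53.154 mg/L
Dose 3 (45 mg at t=22 h): 45·exp(−0.03648·45) = 8.715 mg/L
Dose 4 (270 mg at t=33 h): 270·exp(−0.03648·34) = 78.105 mg/L
Dose 5 (165 mg at t=44 h): 165·exp(−0.03648·23) = 71.298 mg/L
Dose 6 (180 mg at t=55 h): 180·exp(−0.03648·12) = 116.185 mg/L
Dose 7 (65 mg at t=66 h): 65·exp(−0.03648·1) = 62.671 mg/L
C(67) = 3.038 + 53.154 + 8.715 + 78.105 + 71.298 + 116.185 + 62.671 = 393.166 mg/L

393.166 mg/L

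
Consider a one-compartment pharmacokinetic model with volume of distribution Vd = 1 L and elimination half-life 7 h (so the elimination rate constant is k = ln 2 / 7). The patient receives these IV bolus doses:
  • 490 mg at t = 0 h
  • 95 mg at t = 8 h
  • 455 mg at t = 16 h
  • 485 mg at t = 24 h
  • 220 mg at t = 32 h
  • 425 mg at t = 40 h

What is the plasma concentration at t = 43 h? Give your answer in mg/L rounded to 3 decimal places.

505.002 mg/L

k = ln 2 / 7 = 0.09902 per h
Dose 1 (490 mg at t=0 h): 490·exp(−0.09902·43) = 6.934 mg/L
Dose 2 (95 mg at t=8 h): 95·exp(−0.09902·35) = 2.969 mg/L
Dose 3 (455 mg at t=16 h): 455·exp(−0.09902·27) = 31.398 mg/L
Dose 4 (485 mg at t=24 h): 485·exp(−0.09902·19) = 73.903 mg/L
Dose 5 (220 mg at t=32 h): 220·exp(−0.09902·11) = 74.025 mg/L
Dose 6 (425 mg at t=40 h): 425·exp(−0.09902·3) = 315.774 mg/L
C(43) = 6.934 + 2.969 + 31.398 + 73.903 + 74.025 + 315.774 = 505.002 mg/L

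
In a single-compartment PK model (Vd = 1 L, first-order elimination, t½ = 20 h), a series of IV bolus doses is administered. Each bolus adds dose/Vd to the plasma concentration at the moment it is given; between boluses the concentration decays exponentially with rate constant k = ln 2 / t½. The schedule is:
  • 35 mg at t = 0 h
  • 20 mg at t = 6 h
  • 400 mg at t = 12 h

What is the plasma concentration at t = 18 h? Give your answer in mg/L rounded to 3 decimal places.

k = ln 2 / 20 = 0.03466 per h
Dose 1 (35 mg at t=0 h): 35·exp(−0.03466·18) = 18.756 mg/L
Dose 2 (20 mg at t=6 h): 20·exp(−0.03466·12) = 13.195 mg/L
Dose 3 (400 mg at t=12 h): 400·exp(−0.03466·6) = 324.901 mg/L
C(18) = 18.756 + 13.195 + 324.901 = 356.852 mg/L

356.852 mg/L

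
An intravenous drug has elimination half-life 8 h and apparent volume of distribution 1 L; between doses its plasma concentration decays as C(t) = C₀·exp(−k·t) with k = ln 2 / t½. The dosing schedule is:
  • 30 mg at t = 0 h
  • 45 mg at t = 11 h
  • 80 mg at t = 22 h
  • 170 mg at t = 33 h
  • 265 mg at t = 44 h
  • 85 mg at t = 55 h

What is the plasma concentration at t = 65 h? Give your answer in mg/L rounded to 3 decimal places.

k = ln 2 / 8 = 0.08664 per h
Dose 1 (30 mg at t=0 h): 30·exp(−0.08664·65) = 0.107 mg/L
Dose 2 (45 mg at t=11 h): 45·exp(−0.08664·54) = 0.418 mg/L
Dose 3 (80 mg at t=22 h): 80·exp(−0.08664·43) = 1.928 mg/L
Dose 4 (170 mg at t=33 h): 170·exp(−0.08664·32) = 10.625 mg/L
Dose 5 (265 mg at t=44 h): 265·exp(−0.08664·21) = 42.958 mg/L
Dose 6 (85 mg at t=55 h): 85·exp(−0.08664·10) = 35.738 mg/L
C(65) = 0.107 + 0.418 + 1.928 + 10.625 + 42.958 + 35.738 = 91.774 mg/L

91.774 mg/L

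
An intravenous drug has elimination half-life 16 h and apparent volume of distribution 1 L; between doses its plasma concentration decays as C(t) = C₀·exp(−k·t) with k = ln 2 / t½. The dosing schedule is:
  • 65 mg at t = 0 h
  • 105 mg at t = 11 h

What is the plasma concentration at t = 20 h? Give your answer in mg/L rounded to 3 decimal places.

98.428 mg/L

k = ln 2 / 16 = 0.04332 per h
Dose 1 (65 mg at t=0 h): 65·exp(−0.04332·20) = 27.329 mg/L
Dose 2 (105 mg at t=11 h): 105·exp(−0.04332·9) = 71.098 mg/L
C(20) = 27.329 + 71.098 = 98.428 mg/L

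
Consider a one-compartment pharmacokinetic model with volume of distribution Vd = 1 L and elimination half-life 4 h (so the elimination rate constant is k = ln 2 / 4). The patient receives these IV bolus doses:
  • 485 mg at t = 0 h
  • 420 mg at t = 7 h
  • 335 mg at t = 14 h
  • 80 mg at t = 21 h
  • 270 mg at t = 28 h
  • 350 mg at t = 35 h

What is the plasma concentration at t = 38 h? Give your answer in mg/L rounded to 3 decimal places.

267.901 mg/L

k = ln 2 / 4 = 0.17329 per h
Dose 1 (485 mg at t=0 h): 485·exp(−0.17329·38) = 0.670 mg/L
Dose 2 (420 mg at t=7 h): 420·exp(−0.17329·31) = 1.951 mg/L
Dose 3 (335 mg at t=14 h): 335·exp(−0.17329·24) = 5.234 mg/L
Dose 4 (80 mg at t=21 h): 80·exp(−0.17329·17) = 4.204 mg/L
Dose 5 (270 mg at t=28 h): 270·exp(−0.17329·10) = 47.730 mg/L
Dose 6 (350 mg at t=35 h): 350·exp(−0.17329·3) = 208.111 mg/L
C(38) = 0.670 + 1.951 + 5.234 + 4.204 + 47.730 + 208.111 = 267.901 mg/L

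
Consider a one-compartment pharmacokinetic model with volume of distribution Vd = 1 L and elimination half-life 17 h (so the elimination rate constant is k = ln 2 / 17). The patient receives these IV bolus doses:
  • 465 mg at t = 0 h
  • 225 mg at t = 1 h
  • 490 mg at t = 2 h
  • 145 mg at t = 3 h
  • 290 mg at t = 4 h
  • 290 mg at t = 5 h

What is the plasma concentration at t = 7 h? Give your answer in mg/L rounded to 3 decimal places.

1572.424 mg/L

k = ln 2 / 17 = 0.04077 per h
Dose 1 (465 mg at t=0 h): 465·exp(−0.04077·7) = 349.542 mg/L
Dose 2 (225 mg at t=1 h): 225·exp(−0.04077·6) = 176.172 mg/L
Dose 3 (490 mg at t=2 h): 490·exp(−0.04077·5) = 399.630 mg/L
Dose 4 (145 mg at t=3 h): 145·exp(−0.04077·4) = 123.179 mg/L
Dose 5 (290 mg at t=4 h): 290·exp(−0.04077·3) = 256.611 mg/L
Dose 6 (290 mg at t=5 h): 290·exp(−0.04077·2) = 267.290 mg/L
C(7) = 349.542 + 176.172 + 399.630 + 123.179 + 256.611 + 267.290 = 1572.424 mg/L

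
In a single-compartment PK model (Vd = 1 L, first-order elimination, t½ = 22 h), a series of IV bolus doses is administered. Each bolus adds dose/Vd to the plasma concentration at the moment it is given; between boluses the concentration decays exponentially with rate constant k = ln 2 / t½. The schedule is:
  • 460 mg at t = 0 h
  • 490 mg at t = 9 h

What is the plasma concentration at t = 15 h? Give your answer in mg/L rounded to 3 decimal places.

k = ln 2 / 22 = 0.03151 per h
Dose 1 (460 mg at t=0 h): 460·exp(−0.03151·15) = 286.754 mg/L
Dose 2 (490 mg at t=9 h): 490·exp(−0.03151·6) = 405.599 mg/L
C(15) = 286.754 + 405.599 = 692.354 mg/L

692.354 mg/L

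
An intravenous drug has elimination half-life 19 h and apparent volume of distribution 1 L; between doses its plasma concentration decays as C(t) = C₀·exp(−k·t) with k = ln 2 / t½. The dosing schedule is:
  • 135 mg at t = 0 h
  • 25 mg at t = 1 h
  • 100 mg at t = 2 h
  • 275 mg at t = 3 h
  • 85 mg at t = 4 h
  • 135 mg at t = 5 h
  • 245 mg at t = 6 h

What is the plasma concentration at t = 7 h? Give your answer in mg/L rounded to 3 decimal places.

k = ln 2 / 19 = 0.03648 per h
Dose 1 (135 mg at t=0 h): 135·exp(−0.03648·7) = 104.575 mg/L
Dose 2 (25 mg at t=1 h): 25·exp(−0.03648·6) = 20.085 mg/L
Dose 3 (100 mg at t=2 h): 100·exp(−0.03648·5) = 83.326 mg/L
Dose 4 (275 mg at t=3 h): 275·exp(−0.03648·4) = 237.661 mg/L
Dose 5 (85 mg at t=4 h): 85·exp(−0.03648·3) = 76.188 mg/L
Dose 6 (135 mg at t=5 h): 135·exp(−0.03648·2) = 125.501 mg/L
Dose 7 (245 mg at t=6 h): 245·exp(−0.03648·1) = 236.223 mg/L
C(7) = 104.575 + 20.085 + 83.326 + 237.661 + 76.188 + 125.501 + 236.223 = 883.560 mg/L

883.560 mg/L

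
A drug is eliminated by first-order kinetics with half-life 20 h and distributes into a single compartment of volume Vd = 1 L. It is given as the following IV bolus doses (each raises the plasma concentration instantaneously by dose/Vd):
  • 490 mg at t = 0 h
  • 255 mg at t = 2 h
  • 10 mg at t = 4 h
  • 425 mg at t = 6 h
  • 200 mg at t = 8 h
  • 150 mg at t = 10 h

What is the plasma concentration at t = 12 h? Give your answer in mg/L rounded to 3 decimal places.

k = ln 2 / 20 = 0.03466 per h
Dose 1 (490 mg at t=0 h): 490·exp(−0.03466·12) = 323.279 mg/L
Dose 2 (255 mg at t=2 h): 255·exp(−0.03466·10) = 180.312 mg/L
Dose 3 (10 mg at t=4 h): 10·exp(−0.03466·8) = 7.579 mg/L
Dose 4 (425 mg at t=6 h): 425·exp(−0.03466·6) = 345.207 mg/L
Dose 5 (200 mg at t=8 h): 200·exp(−0.03466·4) = 174.110 mg/L
Dose 6 (150 mg at t=10 h): 150·exp(−0.03466·2) = 139.955 mg/L
C(12) = 323.279 + 180.312 + 7.579 + 345.207 + 174.110 + 139.955 = 1170.443 mg/L

1170.443 mg/L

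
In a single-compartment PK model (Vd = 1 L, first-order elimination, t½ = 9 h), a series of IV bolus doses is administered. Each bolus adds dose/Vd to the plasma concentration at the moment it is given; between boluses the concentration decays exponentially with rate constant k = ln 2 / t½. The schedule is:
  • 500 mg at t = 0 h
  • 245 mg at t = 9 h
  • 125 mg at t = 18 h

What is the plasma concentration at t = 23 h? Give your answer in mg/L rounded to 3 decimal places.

253.447 mg/L

k = ln 2 / 9 = 0.07702 per h
Dose 1 (500 mg at t=0 h): 500·exp(−0.07702·23) = 85.049 mg/L
Dose 2 (245 mg at t=9 h): 245·exp(−0.07702·14) = 83.348 mg/L
Dose 3 (125 mg at t=18 h): 125·exp(−0.07702·5) = 85.049 mg/L
C(23) = 85.049 + 83.348 + 85.049 = 253.447 mg/L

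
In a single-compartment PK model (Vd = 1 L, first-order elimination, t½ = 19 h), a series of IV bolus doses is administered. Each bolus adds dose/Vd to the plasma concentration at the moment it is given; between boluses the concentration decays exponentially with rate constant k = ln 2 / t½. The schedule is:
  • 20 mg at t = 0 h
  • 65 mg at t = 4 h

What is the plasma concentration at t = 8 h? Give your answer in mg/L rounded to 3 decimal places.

71.112 mg/L

k = ln 2 / 19 = 0.03648 per h
Dose 1 (20 mg at t=0 h): 20·exp(−0.03648·8) = 14.938 mg/L
Dose 2 (65 mg at t=4 h): 65·exp(−0.03648·4) = 56.174 mg/L
C(8) = 14.938 + 56.174 = 71.112 mg/L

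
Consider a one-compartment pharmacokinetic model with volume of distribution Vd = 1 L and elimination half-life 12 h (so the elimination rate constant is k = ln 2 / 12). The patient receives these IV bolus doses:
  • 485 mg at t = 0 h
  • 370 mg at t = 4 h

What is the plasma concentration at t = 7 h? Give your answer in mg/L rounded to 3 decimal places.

634.830 mg/L

k = ln 2 / 12 = 0.05776 per h
Dose 1 (485 mg at t=0 h): 485·exp(−0.05776·7) = 323.699 mg/L
Dose 2 (370 mg at t=4 h): 370·exp(−0.05776·3) = 311.132 mg/L
C(7) = 323.699 + 311.132 = 634.830 mg/L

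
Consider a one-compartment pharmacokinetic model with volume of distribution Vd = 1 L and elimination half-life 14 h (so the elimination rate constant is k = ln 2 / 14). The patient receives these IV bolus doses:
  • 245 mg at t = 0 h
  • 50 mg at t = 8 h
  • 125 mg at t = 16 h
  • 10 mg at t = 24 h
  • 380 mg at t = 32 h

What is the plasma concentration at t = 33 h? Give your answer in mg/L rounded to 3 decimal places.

484.242 mg/L

k = ln 2 / 14 = 0.04951 per h
Dose 1 (245 mg at t=0 h): 245·exp(−0.04951·33) = 47.818 mg/L
Dose 2 (50 mg at t=8 h): 50·exp(−0.04951·25) = 14.502 mg/L
Dose 3 (125 mg at t=16 h): 125·exp(−0.04951·17) = 53.873 mg/L
Dose 4 (10 mg at t=24 h): 10·exp(−0.04951·9) = 6.404 mg/L
Dose 5 (380 mg at t=32 h): 380·exp(−0.04951·1) = 361.644 mg/L
C(33) = 47.818 + 14.502 + 53.873 + 6.404 + 361.644 = 484.242 mg/L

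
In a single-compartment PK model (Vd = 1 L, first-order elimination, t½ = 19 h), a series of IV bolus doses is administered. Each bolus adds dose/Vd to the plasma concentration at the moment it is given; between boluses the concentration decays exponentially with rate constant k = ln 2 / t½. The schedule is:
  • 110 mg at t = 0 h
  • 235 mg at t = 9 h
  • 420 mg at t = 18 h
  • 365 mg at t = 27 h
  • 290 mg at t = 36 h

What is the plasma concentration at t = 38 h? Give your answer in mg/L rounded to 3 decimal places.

k = ln 2 / 19 = 0.03648 per h
Dose 1 (110 mg at t=0 h): 110·exp(−0.03648·38) = 27.500 mg/L
Dose 2 (235 mg at t=9 h): 235·exp(−0.03648·29) = 81.583 mg/L
Dose 3 (420 mg at t=18 h): 420·exp(−0.03648·20) = 202.477 mg/L
Dose 4 (365 mg at t=27 h): 365·exp(−0.03648·11) = 244.350 mg/L
Dose 5 (290 mg at t=36 h): 290·exp(−0.03648·2) = 269.594 mg/L
C(38) = 27.500 + 81.583 + 202.477 + 244.350 + 269.594 = 825.504 mg/L

825.504 mg/L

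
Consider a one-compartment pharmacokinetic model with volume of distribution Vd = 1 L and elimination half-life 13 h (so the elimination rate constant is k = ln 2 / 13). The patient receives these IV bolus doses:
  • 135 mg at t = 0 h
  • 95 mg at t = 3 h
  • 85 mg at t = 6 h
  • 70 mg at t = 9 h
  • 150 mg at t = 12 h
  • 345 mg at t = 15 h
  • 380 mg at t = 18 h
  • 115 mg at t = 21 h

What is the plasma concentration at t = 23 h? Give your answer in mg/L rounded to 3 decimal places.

k = ln 2 / 13 = 0.05332 per h
Dose 1 (135 mg at t=0 h): 135·exp(−0.05332·23) = 39.604 mg/L
Dose 2 (95 mg at t=3 h): 95·exp(−0.05332·20) = 32.704 mg/L
Dose 3 (85 mg at t=6 h): 85·exp(−0.05332·17) = 34.337 mg/L
Dose 4 (70 mg at t=9 h): 70·exp(−0.05332·14) = 33.183 mg/L
Dose 5 (150 mg at t=12 h): 150·exp(−0.05332·11) = 83.440 mg/L
Dose 6 (345 mg at t=15 h): 345·exp(−0.05332·8) = 225.201 mg/L
Dose 7 (380 mg at t=18 h): 380·exp(−0.05332·5) = 291.074 mg/L
Dose 8 (115 mg at t=21 h): 115·exp(−0.05332·2) = 103.368 mg/L
C(23) = 39.604 + 32.704 + 34.337 + 33.183 + 83.440 + 225.201 + 291.074 + 103.368 = 842.910 mg/L

842.910 mg/L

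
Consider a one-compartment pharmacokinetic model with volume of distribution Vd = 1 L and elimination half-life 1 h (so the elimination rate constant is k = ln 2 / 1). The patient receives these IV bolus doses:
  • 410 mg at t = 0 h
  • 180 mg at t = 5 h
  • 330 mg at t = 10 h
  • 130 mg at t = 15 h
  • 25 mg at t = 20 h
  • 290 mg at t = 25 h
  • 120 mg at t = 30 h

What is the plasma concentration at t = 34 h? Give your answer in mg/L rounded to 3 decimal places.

k = ln 2 / 1 = 0.69315 per h
Dose 1 (410 mg at t=0 h): 410·exp(−0.69315·34) = 0.000 mg/L
Dose 2 (180 mg at t=5 h): 180·exp(−0.69315·29) = 0.000 mg/L
Dose 3 (330 mg at t=10 h): 330·exp(−0.69315·24) = 0.000 mg/L
Dose 4 (130 mg at t=15 h): 130·exp(−0.69315·19) = 0.000 mg/L
Dose 5 (25 mg at t=20 h): 25·exp(−0.69315·14) = 0.002 mg/L
Dose 6 (290 mg at t=25 h): 290·exp(−0.69315·9) = 0.566 mg/L
Dose 7 (120 mg at t=30 h): 120·exp(−0.69315·4) = 7.500 mg/L
C(34) = 0.000 + 0.000 + 0.000 + 0.000 + 0.002 + 0.566 + 7.500 = 8.068 mg/L

8.068 mg/L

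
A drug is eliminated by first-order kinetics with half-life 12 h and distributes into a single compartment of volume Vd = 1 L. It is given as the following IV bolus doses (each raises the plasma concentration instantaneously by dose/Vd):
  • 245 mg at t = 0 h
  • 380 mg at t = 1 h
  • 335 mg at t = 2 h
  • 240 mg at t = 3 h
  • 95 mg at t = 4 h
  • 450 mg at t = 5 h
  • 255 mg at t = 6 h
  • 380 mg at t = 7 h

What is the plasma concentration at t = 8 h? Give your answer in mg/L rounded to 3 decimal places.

1864.294 mg/L

k = ln 2 / 12 = 0.05776 per h
Dose 1 (245 mg at t=0 h): 245·exp(−0.05776·8) = 154.340 mg/L
Dose 2 (380 mg at t=1 h): 380·exp(−0.05776·7) = 253.620 mg/L
Dose 3 (335 mg at t=2 h): 335·exp(−0.05776·6) = 236.881 mg/L
Dose 4 (240 mg at t=3 h): 240·exp(−0.05776·5) = 179.797 mg/L
Dose 5 (95 mg at t=4 h): 95·exp(−0.05776·4) = 75.402 mg/L
Dose 6 (450 mg at t=5 h): 450·exp(−0.05776·3) = 378.403 mg/L
Dose 7 (255 mg at t=6 h): 255·exp(−0.05776·2) = 227.179 mg/L
Dose 8 (380 mg at t=7 h): 380·exp(−0.05776·1) = 358.672 mg/L
C(8) = 154.340 + 253.620 + 236.881 + 179.797 + 75.402 + 378.403 + 227.179 + 358.672 = 1864.294 mg/L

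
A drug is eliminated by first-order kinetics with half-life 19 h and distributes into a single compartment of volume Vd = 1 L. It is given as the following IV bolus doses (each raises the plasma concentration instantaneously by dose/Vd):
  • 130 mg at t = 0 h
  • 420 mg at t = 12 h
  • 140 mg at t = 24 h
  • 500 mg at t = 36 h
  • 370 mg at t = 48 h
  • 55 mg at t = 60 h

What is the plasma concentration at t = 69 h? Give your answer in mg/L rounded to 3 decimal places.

k = ln 2 / 19 = 0.03648 per h
Dose 1 (130 mg at t=0 h): 130·exp(−0.03648·69) = 10.489 mg/L
Dose 2 (420 mg at t=12 h): 420·exp(−0.03648·57) = 52.500 mg/L
Dose 3 (140 mg at t=24 h): 140·exp(−0.03648·45) = 27.112 mg/L
Dose 4 (500 mg at t=36 h): 500·exp(−0.03648·33) = 150.013 mg/L
Dose 5 (370 mg at t=48 h): 370·exp(−0.03648·21) = 171.983 mg/L
Dose 6 (55 mg at t=60 h): 55·exp(−0.03648·9) = 39.607 mg/L
C(69) = 10.489 + 52.500 + 27.112 + 150.013 + 171.983 + 39.607 = 451.703 mg/L

451.703 mg/L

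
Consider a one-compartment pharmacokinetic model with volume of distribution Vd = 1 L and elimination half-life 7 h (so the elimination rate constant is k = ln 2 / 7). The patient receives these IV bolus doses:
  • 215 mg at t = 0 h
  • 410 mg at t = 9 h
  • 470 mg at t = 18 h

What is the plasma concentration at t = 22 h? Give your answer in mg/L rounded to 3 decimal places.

k = ln 2 / 7 = 0.09902 per h
Dose 1 (215 mg at t=0 h): 215·exp(−0.09902·22) = 24.341 mg/L
Dose 2 (410 mg at t=9 h): 410·exp(−0.09902·13) = 113.169 mg/L
Dose 3 (470 mg at t=18 h): 470·exp(−0.09902·4) = 316.287 mg/L
C(22) = 24.341 + 113.169 + 316.287 = 453.797 mg/L

453.797 mg/L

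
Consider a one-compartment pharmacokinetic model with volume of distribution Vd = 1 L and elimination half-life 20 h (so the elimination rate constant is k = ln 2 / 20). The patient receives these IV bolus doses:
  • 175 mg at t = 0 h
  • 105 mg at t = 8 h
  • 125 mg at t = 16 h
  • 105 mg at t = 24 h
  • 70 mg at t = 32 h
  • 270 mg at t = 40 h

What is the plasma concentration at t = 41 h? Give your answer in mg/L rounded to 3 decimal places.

498.571 mg/L

k = ln 2 / 20 = 0.03466 per h
Dose 1 (175 mg at t=0 h): 175·exp(−0.03466·41) = 42.260 mg/L
Dose 2 (105 mg at t=8 h): 105·exp(−0.03466·33) = 33.457 mg/L
Dose 3 (125 mg at t=16 h): 125·exp(−0.03466·25) = 52.556 mg/L
Dose 4 (105 mg at t=24 h): 105·exp(−0.03466·17) = 58.252 mg/L
Dose 5 (70 mg at t=32 h): 70·exp(−0.03466·9) = 51.243 mg/L
Dose 6 (270 mg at t=40 h): 270·exp(−0.03466·1) = 260.803 mg/L
C(41) = 42.260 + 33.457 + 52.556 + 58.252 + 51.243 + 260.803 = 498.571 mg/L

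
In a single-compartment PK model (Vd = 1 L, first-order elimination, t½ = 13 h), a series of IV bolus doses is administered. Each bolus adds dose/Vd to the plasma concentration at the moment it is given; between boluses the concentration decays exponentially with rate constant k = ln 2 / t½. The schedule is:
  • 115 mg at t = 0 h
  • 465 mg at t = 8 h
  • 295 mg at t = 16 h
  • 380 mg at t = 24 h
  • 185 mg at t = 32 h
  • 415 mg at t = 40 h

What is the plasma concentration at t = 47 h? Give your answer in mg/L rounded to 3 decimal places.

604.352 mg/L

k = ln 2 / 13 = 0.05332 per h
Dose 1 (115 mg at t=0 h): 115·exp(−0.05332·47) = 9.383 mg/L
Dose 2 (465 mg at t=8 h): 465·exp(−0.05332·39) = 58.125 mg/L
Dose 3 (295 mg at t=16 h): 295·exp(−0.05332·31) = 56.491 mg/L
Dose 4 (380 mg at t=24 h): 380·exp(−0.05332·23) = 111.479 mg/L
Dose 5 (185 mg at t=32 h): 185·exp(−0.05332·15) = 83.144 mg/L
Dose 6 (415 mg at t=40 h): 415·exp(−0.05332·7) = 285.729 mg/L
C(47) = 9.383 + 58.125 + 56.491 + 111.479 + 83.144 + 285.729 = 604.352 mg/L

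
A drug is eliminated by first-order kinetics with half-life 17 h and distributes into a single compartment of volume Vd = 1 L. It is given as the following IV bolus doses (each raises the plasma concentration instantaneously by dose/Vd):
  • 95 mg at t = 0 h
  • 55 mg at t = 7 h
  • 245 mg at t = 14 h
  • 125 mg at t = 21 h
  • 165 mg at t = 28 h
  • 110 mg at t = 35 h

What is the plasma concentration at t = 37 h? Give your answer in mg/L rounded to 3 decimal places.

k = ln 2 / 17 = 0.04077 per h
Dose 1 (95 mg at t=0 h): 95·exp(−0.04077·37) = 21.016 mg/L
Dose 2 (55 mg at t=7 h): 55·exp(−0.04077·30) = 16.186 mg/L
Dose 3 (245 mg at t=14 h): 245·exp(−0.04077·23) = 95.916 mg/L
Dose 4 (125 mg at t=21 h): 125·exp(−0.04077·16) = 65.101 mg/L
Dose 5 (165 mg at t=28 h): 165·exp(−0.04077·9) = 114.318 mg/L
Dose 6 (110 mg at t=35 h): 110·exp(−0.04077·2) = 101.386 mg/L
C(37) = 21.016 + 16.186 + 95.916 + 65.101 + 114.318 + 101.386 = 413.922 mg/L

413.922 mg/L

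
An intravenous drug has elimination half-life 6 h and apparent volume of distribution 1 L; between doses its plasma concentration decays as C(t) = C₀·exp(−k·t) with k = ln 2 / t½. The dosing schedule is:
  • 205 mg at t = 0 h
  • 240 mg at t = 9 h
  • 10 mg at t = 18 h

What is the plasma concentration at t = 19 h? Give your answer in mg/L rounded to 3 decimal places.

107.334 mg/L

k = ln 2 / 6 = 0.11552 per h
Dose 1 (205 mg at t=0 h): 205·exp(−0.11552·19) = 22.829 mg/L
Dose 2 (240 mg at t=9 h): 240·exp(−0.11552·10) = 75.595 mg/L
Dose 3 (10 mg at t=18 h): 10·exp(−0.11552·1) = 8.909 mg/L
C(19) = 22.829 + 75.595 + 8.909 = 107.334 mg/L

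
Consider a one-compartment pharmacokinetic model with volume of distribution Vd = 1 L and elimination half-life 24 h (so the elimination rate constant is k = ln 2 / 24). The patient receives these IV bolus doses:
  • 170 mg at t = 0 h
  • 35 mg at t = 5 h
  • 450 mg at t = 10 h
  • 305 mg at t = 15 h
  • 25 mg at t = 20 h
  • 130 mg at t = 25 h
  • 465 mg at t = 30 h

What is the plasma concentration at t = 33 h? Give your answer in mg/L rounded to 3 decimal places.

1040.844 mg/L

k = ln 2 / 24 = 0.02888 per h
Dose 1 (170 mg at t=0 h): 170·exp(−0.02888·33) = 65.544 mg/L
Dose 2 (35 mg at t=5 h): 35·exp(−0.02888·28) = 15.591 mg/L
Dose 3 (450 mg at t=10 h): 450·exp(−0.02888·23) = 231.593 mg/L
Dose 4 (305 mg at t=15 h): 305·exp(−0.02888·18) = 181.354 mg/L
Dose 5 (25 mg at t=20 h): 25·exp(−0.02888·13) = 17.174 mg/L
Dose 6 (130 mg at t=25 h): 130·exp(−0.02888·8) = 103.181 mg/L
Dose 7 (465 mg at t=30 h): 465·exp(−0.02888·3) = 426.407 mg/L
C(33) = 65.544 + 15.591 + 231.593 + 181.354 + 17.174 + 103.181 + 426.407 = 1040.844 mg/L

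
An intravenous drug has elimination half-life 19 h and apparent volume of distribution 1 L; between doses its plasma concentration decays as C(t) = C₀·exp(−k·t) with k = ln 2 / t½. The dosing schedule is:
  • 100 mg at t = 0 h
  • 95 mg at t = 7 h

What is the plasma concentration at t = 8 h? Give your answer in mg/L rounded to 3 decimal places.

k = ln 2 / 19 = 0.03648 per h
Dose 1 (100 mg at t=0 h): 100·exp(−0.03648·8) = 74.688 mg/L
Dose 2 (95 mg at t=7 h): 95·exp(−0.03648·1) = 91.597 mg/L
C(8) = 74.688 + 91.597 = 166.285 mg/L

166.285 mg/L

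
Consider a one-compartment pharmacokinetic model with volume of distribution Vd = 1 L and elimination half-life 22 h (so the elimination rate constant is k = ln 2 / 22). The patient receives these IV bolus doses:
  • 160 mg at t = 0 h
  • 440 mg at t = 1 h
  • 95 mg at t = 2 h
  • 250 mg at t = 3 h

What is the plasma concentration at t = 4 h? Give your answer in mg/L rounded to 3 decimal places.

k = ln 2 / 22 = 0.03151 per h
Dose 1 (160 mg at t=0 h): 160·exp(−0.03151·4) = 141.055 mg/L
Dose 2 (440 mg at t=1 h): 440·exp(−0.03151·3) = 400.316 mg/L
Dose 3 (95 mg at t=2 h): 95·exp(−0.03151·2) = 89.198 mg/L
Dose 4 (250 mg at t=3 h): 250·exp(−0.03151·1) = 242.246 mg/L
C(4) = 141.055 + 400.316 + 89.198 + 242.246 = 872.815 mg/L

872.815 mg/L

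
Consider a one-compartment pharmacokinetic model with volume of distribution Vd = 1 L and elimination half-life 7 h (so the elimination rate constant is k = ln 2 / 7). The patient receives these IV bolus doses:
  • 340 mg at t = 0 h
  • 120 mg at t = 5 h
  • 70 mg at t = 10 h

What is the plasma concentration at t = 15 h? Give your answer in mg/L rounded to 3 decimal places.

k = ln 2 / 7 = 0.09902 per h
Dose 1 (340 mg at t=0 h): 340·exp(−0.09902·15) = 76.987 mg/L
Dose 2 (120 mg at t=5 h): 120·exp(−0.09902·10) = 44.580 mg/L
Dose 3 (70 mg at t=10 h): 70·exp(−0.09902·5) = 42.665 mg/L
C(15) = 76.987 + 44.580 + 42.665 = 164.232 mg/L

164.232 mg/L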